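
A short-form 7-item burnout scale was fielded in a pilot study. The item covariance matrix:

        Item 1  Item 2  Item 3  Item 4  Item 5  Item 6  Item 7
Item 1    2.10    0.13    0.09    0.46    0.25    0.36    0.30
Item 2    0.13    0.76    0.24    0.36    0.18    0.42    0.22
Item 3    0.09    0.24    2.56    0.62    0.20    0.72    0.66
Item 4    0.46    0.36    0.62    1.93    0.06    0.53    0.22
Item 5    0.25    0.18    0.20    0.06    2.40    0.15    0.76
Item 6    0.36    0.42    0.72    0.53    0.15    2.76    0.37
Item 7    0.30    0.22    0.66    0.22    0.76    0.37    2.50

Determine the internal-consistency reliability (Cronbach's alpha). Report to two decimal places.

Cronbach's alpha = 0.58

ΣVar(i) = 2.10 + 0.76 + 2.56 + 1.93 + 2.40 + 2.76 + 2.50 = 15.01
Σ_{i<j} σ_ij = 7.30
σ²_total = 15.01 + 2 × 7.30 = 29.61
α = (k/(k−1))·(1 − ΣVar(i)/σ²_total) = (7/6)·(1 − 15.01/29.61) = 0.58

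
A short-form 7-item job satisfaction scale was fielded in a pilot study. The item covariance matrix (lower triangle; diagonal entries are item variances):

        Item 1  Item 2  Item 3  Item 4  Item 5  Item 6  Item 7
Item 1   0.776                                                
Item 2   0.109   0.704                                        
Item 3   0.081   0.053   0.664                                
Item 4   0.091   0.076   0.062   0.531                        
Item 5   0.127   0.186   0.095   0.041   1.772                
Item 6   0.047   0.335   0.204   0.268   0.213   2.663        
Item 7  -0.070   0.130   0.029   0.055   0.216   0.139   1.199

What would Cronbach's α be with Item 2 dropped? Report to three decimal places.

Cronbach's α = 0.355

Remaining items: Item 1, Item 3, Item 4, Item 5, Item 6, Item 7 (k = 6).
ΣVar(i) = 0.776 + 0.664 + 0.531 + 1.772 + 2.663 + 1.199 = 7.605
σ²_T = 7.605 + 2 × 1.598 = 10.801
α (item deleted) = (6/5)·(1 − 7.605/10.801) = 0.355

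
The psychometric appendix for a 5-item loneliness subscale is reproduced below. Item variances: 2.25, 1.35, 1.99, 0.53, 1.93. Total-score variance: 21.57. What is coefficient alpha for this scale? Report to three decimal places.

ΣVar(i) = 2.25 + 1.35 + 1.99 + 0.53 + 1.93 = 8.05
α = (k/(k−1))·(1 − ΣVar(i)/total variance) = (5/4)·(1 − 8.05/21.57) = 0.783

coefficient alpha = 0.783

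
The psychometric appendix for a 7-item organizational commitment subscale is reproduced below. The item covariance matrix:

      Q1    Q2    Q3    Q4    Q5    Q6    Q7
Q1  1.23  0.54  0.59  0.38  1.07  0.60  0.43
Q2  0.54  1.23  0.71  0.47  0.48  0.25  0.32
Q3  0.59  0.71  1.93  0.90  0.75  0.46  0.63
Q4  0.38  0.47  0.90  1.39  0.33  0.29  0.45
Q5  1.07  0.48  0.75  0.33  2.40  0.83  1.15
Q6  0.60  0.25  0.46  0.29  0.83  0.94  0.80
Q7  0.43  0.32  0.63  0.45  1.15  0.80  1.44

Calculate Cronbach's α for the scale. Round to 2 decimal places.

Σσ²ᵢ = 1.23 + 1.23 + 1.93 + 1.39 + 2.40 + 0.94 + 1.44 = 10.56
Sum of off-diagonal covariances = 12.43
Var(T) = 10.56 + 2 × 12.43 = 35.42
α = (k/(k−1))·(1 − Σσ²ᵢ/Var(T)) = (7/6)·(1 − 10.56/35.42) = 0.82

Cronbach's α = 0.82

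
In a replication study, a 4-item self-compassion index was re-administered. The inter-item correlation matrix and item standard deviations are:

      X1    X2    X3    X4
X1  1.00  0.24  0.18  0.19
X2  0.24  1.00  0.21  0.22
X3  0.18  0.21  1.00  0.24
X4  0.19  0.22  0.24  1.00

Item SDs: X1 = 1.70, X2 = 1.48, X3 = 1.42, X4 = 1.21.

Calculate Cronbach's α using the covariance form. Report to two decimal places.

Cronbach's α = 0.51

Σσ²ᵢ = 1.70² + 1.48² + 1.42² + 1.21² = 8.5609
Covariances σ_ij = r_ij · s_i · s_j:
  σ(X1,X2) = 0.24 × 1.70 × 1.48 = 0.6038
  σ(X1,X3) = 0.18 × 1.70 × 1.42 = 0.4345
  σ(X1,X4) = 0.19 × 1.70 × 1.21 = 0.3908
  σ(X2,X3) = 0.21 × 1.48 × 1.42 = 0.4413
  σ(X2,X4) = 0.22 × 1.48 × 1.21 = 0.3940
  σ(X3,X4) = 0.24 × 1.42 × 1.21 = 0.4124
σ²_T = Σσ²ᵢ + 2·Σσ_ij = 8.5609 + 2 × 2.6768 = 13.9145
α = (4/3)·(1 − 8.5609/13.9145) = 0.51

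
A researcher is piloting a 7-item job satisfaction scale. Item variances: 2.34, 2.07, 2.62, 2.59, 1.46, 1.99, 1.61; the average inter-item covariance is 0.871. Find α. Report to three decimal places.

α = 0.833

ΣVar(i) = 2.34 + 2.07 + 2.62 + 2.59 + 1.46 + 1.99 + 1.61 = 14.68
Sum of the 21 distinct covariances = 21 × 0.871 = 18.291
σ²_total = ΣVar(i) + 2·Σcov = 14.68 + 2 × 18.291 = 51.262
α = (7/6)·(1 − 14.68/51.262) = 0.833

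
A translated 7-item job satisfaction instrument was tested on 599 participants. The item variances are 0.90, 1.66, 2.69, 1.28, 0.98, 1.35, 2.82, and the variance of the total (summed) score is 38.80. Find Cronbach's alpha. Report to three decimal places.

Σσ²ᵢ = 0.90 + 1.66 + 2.69 + 1.28 + 0.98 + 1.35 + 2.82 = 11.68
α = (k/(k−1))·(1 − Σσ²ᵢ/total variance) = (7/6)·(1 − 11.68/38.80) = 0.815

Cronbach's alpha = 0.815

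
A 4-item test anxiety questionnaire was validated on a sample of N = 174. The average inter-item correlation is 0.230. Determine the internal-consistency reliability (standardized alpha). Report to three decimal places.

standardized alpha = 0.544

Standardized α = k·r̄ / (1 + (k−1)·r̄) = 4 × 0.230 / (1 + 3 × 0.230)
  = 0.9200 / 1.6900 = 0.544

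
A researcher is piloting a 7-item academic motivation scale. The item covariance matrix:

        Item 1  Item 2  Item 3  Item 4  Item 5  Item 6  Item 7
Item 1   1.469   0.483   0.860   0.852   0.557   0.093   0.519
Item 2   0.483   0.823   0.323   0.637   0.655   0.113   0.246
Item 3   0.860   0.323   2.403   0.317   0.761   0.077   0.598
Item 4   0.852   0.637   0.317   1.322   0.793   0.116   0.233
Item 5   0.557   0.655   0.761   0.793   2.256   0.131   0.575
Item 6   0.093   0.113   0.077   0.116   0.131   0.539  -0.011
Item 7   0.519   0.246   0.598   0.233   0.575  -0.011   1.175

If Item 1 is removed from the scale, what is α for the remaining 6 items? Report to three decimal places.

Remaining items: Item 2, Item 3, Item 4, Item 5, Item 6, Item 7 (k = 6).
Σσ²ᵢ = 0.823 + 2.403 + 1.322 + 2.256 + 0.539 + 1.175 = 8.518
Var(T) = 8.518 + 2 × 5.564 = 19.646
α (item deleted) = (6/5)·(1 − 8.518/19.646) = 0.680

α = 0.680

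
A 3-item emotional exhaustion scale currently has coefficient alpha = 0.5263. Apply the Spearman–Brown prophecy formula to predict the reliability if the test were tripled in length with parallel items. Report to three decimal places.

predicted reliability = 0.769

Length factor m = 3
α' = m·α / (1 + (m−1)·α)
   = 3 × 0.5263 / (1 + (3 − 1) × 0.5263)
   = 1.5789 / 2.0526 = 0.769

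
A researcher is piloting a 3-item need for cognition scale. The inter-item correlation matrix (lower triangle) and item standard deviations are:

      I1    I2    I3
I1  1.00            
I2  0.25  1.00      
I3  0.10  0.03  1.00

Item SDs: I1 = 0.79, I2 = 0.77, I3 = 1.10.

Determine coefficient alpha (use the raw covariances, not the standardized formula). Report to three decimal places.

Σσ²ᵢ = 0.79² + 0.77² + 1.10² = 2.4270
Covariances σ_ij = r_ij · s_i · s_j:
  σ(I1,I2) = 0.25 × 0.79 × 0.77 = 0.1521
  σ(I1,I3) = 0.10 × 0.79 × 1.10 = 0.0869
  σ(I2,I3) = 0.03 × 0.77 × 1.10 = 0.0254
σ²_T = Σσ²ᵢ + 2·Σσ_ij = 2.4270 + 2 × 0.2644 = 2.9558
α = (3/2)·(1 − 2.4270/2.9558) = 0.268

α = 0.268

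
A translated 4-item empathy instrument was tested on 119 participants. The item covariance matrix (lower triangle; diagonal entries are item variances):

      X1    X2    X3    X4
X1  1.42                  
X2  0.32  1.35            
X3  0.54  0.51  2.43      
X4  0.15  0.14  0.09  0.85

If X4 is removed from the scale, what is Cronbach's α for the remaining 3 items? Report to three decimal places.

α = 0.518

Remaining items: X1, X2, X3 (k = 3).
Σσ²ᵢ = 1.42 + 1.35 + 2.43 = 5.20
Var(T) = 5.20 + 2 × 1.37 = 7.94
α (item deleted) = (3/2)·(1 − 5.20/7.94) = 0.518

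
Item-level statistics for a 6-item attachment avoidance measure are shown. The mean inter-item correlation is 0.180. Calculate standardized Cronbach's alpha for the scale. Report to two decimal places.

standardized Cronbach's alpha = 0.57

Standardized α = k·r̄ / (1 + (k−1)·r̄) = 6 × 0.180 / (1 + 5 × 0.180)
  = 1.0800 / 1.9000 = 0.57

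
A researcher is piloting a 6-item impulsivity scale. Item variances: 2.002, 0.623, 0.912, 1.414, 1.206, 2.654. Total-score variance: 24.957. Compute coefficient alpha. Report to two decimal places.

Σσ²ᵢ = 2.002 + 0.623 + 0.912 + 1.414 + 1.206 + 2.654 = 8.811
α = (k/(k−1))·(1 − Σσ²ᵢ/σ²_total) = (6/5)·(1 − 8.811/24.957) = 0.78

α = 0.78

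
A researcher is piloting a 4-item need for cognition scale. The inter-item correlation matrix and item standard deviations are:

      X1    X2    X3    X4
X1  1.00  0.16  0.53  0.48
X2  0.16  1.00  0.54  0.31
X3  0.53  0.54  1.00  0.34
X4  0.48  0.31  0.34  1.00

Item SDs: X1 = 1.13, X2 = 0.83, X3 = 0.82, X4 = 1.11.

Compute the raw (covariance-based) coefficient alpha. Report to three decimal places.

coefficient alpha = 0.710

Σσ²ᵢ = 1.13² + 0.83² + 0.82² + 1.11² = 3.8703
Covariances σ_ij = r_ij · s_i · s_j:
  σ(X1,X2) = 0.16 × 1.13 × 0.83 = 0.1501
  σ(X1,X3) = 0.53 × 1.13 × 0.82 = 0.4911
  σ(X1,X4) = 0.48 × 1.13 × 1.11 = 0.6021
  σ(X2,X3) = 0.54 × 0.83 × 0.82 = 0.3675
  σ(X2,X4) = 0.31 × 0.83 × 1.11 = 0.2856
  σ(X3,X4) = 0.34 × 0.82 × 1.11 = 0.3095
σ²_T = Σσ²ᵢ + 2·Σσ_ij = 3.8703 + 2 × 2.2059 = 8.2821
α = (4/3)·(1 − 3.8703/8.2821) = 0.710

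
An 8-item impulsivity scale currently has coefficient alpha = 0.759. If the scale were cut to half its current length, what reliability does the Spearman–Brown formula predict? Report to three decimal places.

Length factor m = 1/2
α' = m·α / (1 − (1−m)·α)
   = 1/2 × 0.759 / (1 − (1 − 1/2) × 0.759)
   = 0.3795 / 0.6205 = 0.612

predicted reliability = 0.612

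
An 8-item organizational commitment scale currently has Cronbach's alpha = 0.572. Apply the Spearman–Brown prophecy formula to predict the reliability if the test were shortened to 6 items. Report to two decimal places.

Length factor m = 6/8 = 0.7500
α' = m·α / (1 − (1−m)·α)
   = 6/8 × 0.572 / (1 − (1 − 6/8) × 0.572)
   = 0.4290 / 0.8570 = 0.50

predicted reliability = 0.50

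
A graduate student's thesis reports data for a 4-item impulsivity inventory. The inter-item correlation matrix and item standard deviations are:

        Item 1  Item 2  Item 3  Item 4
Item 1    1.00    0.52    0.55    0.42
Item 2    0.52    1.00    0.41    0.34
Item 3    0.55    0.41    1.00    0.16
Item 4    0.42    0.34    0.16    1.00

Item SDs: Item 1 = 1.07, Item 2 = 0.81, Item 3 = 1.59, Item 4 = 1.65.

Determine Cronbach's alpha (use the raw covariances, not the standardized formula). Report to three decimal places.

Σσ²ᵢ = 1.07² + 0.81² + 1.59² + 1.65² = 7.0516
Covariances σ_ij = r_ij · s_i · s_j:
  σ(Item 1,Item 2) = 0.52 × 1.07 × 0.81 = 0.4507
  σ(Item 1,Item 3) = 0.55 × 1.07 × 1.59 = 0.9357
  σ(Item 1,Item 4) = 0.42 × 1.07 × 1.65 = 0.7415
  σ(Item 2,Item 3) = 0.41 × 0.81 × 1.59 = 0.5280
  σ(Item 2,Item 4) = 0.34 × 0.81 × 1.65 = 0.4544
  σ(Item 3,Item 4) = 0.16 × 1.59 × 1.65 = 0.4198
σ²_T = Σσ²ᵢ + 2·Σσ_ij = 7.0516 + 2 × 3.5301 = 14.1118
α = (4/3)·(1 − 7.0516/14.1118) = 0.667

α = 0.667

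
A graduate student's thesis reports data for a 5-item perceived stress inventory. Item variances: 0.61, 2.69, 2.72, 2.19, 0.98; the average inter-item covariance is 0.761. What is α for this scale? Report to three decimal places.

α = 0.779

Σσ²ᵢ = 0.61 + 2.69 + 2.72 + 2.19 + 0.98 = 9.19
Sum of the 10 distinct covariances = 10 × 0.761 = 7.610
σ²_total = Σσ²ᵢ + 2·Σcov = 9.19 + 2 × 7.610 = 24.410
α = (5/4)·(1 − 9.19/24.410) = 0.779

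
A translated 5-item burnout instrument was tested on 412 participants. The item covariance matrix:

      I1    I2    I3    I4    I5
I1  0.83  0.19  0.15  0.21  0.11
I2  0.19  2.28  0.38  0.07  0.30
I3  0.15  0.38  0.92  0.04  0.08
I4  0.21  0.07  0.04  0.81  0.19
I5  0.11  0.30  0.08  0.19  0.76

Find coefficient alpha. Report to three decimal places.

Σσ²ᵢ = 0.83 + 2.28 + 0.92 + 0.81 + 0.76 = 5.60
Σ_{i<j} σ_ij = 1.72
σ²_total = 5.60 + 2 × 1.72 = 9.04
α = (k/(k−1))·(1 − Σσ²ᵢ/σ²_total) = (5/4)·(1 − 5.60/9.04) = 0.476

α = 0.476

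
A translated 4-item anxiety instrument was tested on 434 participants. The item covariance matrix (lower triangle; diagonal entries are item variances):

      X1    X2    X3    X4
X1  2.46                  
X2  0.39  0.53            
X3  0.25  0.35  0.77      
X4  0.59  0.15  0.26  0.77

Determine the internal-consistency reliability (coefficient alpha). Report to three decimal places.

coefficient alpha = 0.624

Σσᵢ² = 2.46 + 0.53 + 0.77 + 0.77 = 4.53
Sum of off-diagonal covariances = 1.99
total variance = 4.53 + 2 × 1.99 = 8.51
α = (k/(k−1))·(1 − Σσᵢ²/total variance) = (4/3)·(1 − 4.53/8.51) = 0.624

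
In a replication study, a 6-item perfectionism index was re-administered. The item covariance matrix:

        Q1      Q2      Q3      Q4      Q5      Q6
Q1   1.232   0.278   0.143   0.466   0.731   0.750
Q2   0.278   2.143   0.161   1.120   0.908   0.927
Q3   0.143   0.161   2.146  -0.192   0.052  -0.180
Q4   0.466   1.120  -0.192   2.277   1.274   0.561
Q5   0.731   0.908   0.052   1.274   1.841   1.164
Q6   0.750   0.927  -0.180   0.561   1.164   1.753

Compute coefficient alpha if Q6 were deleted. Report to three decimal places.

coefficient alpha = 0.633

Remaining items: Q1, Q2, Q3, Q4, Q5 (k = 5).
Σσᵢ² = 1.232 + 2.143 + 2.146 + 2.277 + 1.841 = 9.639
total variance = 9.639 + 2 × 4.941 = 19.521
α (item deleted) = (5/4)·(1 − 9.639/19.521) = 0.633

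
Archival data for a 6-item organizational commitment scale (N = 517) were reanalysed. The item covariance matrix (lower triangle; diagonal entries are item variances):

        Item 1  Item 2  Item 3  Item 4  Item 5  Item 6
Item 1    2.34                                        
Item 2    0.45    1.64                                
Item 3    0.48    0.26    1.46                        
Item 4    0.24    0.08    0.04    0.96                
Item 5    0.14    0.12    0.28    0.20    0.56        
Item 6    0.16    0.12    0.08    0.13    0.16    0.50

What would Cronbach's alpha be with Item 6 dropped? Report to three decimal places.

Cronbach's alpha = 0.496

Remaining items: Item 1, Item 2, Item 3, Item 4, Item 5 (k = 5).
sum of item variances = 2.34 + 1.64 + 1.46 + 0.96 + 0.56 = 6.96
σ²_total = 6.96 + 2 × 2.29 = 11.54
α (item deleted) = (5/4)·(1 − 6.96/11.54) = 0.496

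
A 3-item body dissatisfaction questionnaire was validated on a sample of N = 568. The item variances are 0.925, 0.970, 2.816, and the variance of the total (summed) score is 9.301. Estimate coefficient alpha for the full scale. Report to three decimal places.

Σσᵢ² = 0.925 + 0.970 + 2.816 = 4.711
α = (k/(k−1))·(1 − Σσᵢ²/σ²_total) = (3/2)·(1 − 4.711/9.301) = 0.740

α = 0.740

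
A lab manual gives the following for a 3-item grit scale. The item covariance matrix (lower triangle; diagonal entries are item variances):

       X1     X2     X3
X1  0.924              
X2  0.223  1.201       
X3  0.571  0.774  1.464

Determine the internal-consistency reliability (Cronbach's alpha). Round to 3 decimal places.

α = 0.699

sum of item variances = 0.924 + 1.201 + 1.464 = 3.589
Sum of off-diagonal covariances = 1.568
total variance = 3.589 + 2 × 1.568 = 6.725
α = (k/(k−1))·(1 − sum of item variances/total variance) = (3/2)·(1 − 3.589/6.725) = 0.699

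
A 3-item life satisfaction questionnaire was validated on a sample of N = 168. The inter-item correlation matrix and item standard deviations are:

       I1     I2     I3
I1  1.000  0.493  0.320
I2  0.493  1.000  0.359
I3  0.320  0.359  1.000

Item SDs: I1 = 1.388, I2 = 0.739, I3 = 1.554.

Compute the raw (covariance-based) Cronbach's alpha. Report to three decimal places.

α = 0.595

Σσ²ᵢ = 1.388² + 0.739² + 1.554² = 4.8876
Covariances σ_ij = r_ij · s_i · s_j:
  σ(I1,I2) = 0.493 × 1.388 × 0.739 = 0.5057
  σ(I1,I3) = 0.320 × 1.388 × 1.554 = 0.6902
  σ(I2,I3) = 0.359 × 0.739 × 1.554 = 0.4123
σ²_T = Σσ²ᵢ + 2·Σσ_ij = 4.8876 + 2 × 1.6082 = 8.1040
α = (3/2)·(1 − 4.8876/8.1040) = 0.595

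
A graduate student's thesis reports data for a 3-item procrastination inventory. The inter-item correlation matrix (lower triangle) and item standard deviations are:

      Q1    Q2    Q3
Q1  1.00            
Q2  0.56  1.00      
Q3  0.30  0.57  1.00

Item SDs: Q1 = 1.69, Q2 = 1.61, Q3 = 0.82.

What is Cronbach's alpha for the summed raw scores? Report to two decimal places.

Cronbach's alpha = 0.70

Σσ²ᵢ = 1.69² + 1.61² + 0.82² = 6.1206
Covariances σ_ij = r_ij · s_i · s_j:
  σ(Q1,Q2) = 0.56 × 1.69 × 1.61 = 1.5237
  σ(Q1,Q3) = 0.30 × 1.69 × 0.82 = 0.4157
  σ(Q2,Q3) = 0.57 × 1.61 × 0.82 = 0.7525
σ²_T = Σσ²ᵢ + 2·Σσ_ij = 6.1206 + 2 × 2.6919 = 11.5044
α = (3/2)·(1 − 6.1206/11.5044) = 0.70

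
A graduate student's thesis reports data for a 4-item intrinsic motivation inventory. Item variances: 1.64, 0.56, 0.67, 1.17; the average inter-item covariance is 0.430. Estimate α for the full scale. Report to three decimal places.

α = 0.748

sum of item variances = 1.64 + 0.56 + 0.67 + 1.17 = 4.04
Sum of the 6 distinct covariances = 6 × 0.430 = 2.580
Var(T) = sum of item variances + 2·Σcov = 4.04 + 2 × 2.580 = 9.200
α = (4/3)·(1 − 4.04/9.200) = 0.748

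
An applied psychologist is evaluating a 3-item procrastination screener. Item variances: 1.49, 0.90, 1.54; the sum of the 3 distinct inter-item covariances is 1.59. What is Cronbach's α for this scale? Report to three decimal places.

α = 0.671

sum of item variances = 1.49 + 0.90 + 1.54 = 3.93
Sum of distinct covariances = 1.59
Var(T) = sum of item variances + 2·Σcov = 3.93 + 2 × 1.59 = 7.11
α = (3/2)·(1 − 3.93/7.11) = 0.671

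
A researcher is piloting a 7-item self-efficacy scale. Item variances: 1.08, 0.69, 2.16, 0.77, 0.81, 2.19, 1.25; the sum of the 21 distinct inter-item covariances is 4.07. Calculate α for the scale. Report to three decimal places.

α = 0.556

Σσᵢ² = 1.08 + 0.69 + 2.16 + 0.77 + 0.81 + 2.19 + 1.25 = 8.95
Sum of distinct covariances = 4.07
total variance = Σσᵢ² + 2·Σcov = 8.95 + 2 × 4.07 = 17.09
α = (7/6)·(1 − 8.95/17.09) = 0.556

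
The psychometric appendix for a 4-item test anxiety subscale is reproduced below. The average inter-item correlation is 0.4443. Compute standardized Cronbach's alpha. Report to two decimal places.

Standardized α = k·r̄ / (1 + (k−1)·r̄) = 4 × 0.4443 / (1 + 3 × 0.4443)
  = 1.7772 / 2.3329 = 0.76

standardized Cronbach's alpha = 0.76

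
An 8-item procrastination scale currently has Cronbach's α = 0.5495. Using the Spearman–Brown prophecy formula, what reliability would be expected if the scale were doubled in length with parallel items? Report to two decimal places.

Length factor m = 2
α' = m·α / (1 + (m−1)·α)
   = 2 × 0.5495 / (1 + (2 − 1) × 0.5495)
   = 1.0990 / 1.5495 = 0.71

predicted reliability = 0.71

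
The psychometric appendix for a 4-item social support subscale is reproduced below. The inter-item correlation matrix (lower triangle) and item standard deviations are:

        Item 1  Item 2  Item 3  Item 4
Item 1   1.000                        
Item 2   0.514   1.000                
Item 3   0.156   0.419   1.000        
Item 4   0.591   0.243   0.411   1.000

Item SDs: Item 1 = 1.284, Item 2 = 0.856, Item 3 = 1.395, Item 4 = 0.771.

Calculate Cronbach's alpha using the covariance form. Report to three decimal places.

α = 0.676

Σσ²ᵢ = 1.284² + 0.856² + 1.395² + 0.771² = 4.9219
Covariances σ_ij = r_ij · s_i · s_j:
  σ(Item 1,Item 2) = 0.514 × 1.284 × 0.856 = 0.5649
  σ(Item 1,Item 3) = 0.156 × 1.284 × 1.395 = 0.2794
  σ(Item 1,Item 4) = 0.591 × 1.284 × 0.771 = 0.5851
  σ(Item 2,Item 3) = 0.419 × 0.856 × 1.395 = 0.5003
  σ(Item 2,Item 4) = 0.243 × 0.856 × 0.771 = 0.1604
  σ(Item 3,Item 4) = 0.411 × 1.395 × 0.771 = 0.4420
σ²_T = Σσ²ᵢ + 2·Σσ_ij = 4.9219 + 2 × 2.5321 = 9.9861
α = (4/3)·(1 − 4.9219/9.9861) = 0.676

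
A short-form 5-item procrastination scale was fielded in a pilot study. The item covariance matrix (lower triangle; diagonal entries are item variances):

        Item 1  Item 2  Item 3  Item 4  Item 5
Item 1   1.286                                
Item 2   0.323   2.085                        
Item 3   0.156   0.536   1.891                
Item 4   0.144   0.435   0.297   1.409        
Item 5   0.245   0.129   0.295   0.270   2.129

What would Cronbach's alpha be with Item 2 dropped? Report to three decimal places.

Remaining items: Item 1, Item 3, Item 4, Item 5 (k = 4).
ΣVar(i) = 1.286 + 1.891 + 1.409 + 2.129 = 6.715
total variance = 6.715 + 2 × 1.407 = 9.529
α (item deleted) = (4/3)·(1 − 6.715/9.529) = 0.394

Cronbach's alpha = 0.394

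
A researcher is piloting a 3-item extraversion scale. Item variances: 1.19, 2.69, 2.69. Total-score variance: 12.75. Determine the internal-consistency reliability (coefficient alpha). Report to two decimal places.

Σσ²ᵢ = 1.19 + 2.69 + 2.69 = 6.57
α = (k/(k−1))·(1 − Σσ²ᵢ/σ²_T) = (3/2)·(1 − 6.57/12.75) = 0.73

α = 0.73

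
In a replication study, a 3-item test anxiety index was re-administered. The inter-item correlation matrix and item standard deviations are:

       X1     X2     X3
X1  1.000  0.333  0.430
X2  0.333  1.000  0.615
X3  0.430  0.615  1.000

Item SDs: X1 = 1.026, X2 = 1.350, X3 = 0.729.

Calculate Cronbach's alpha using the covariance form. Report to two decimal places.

Cronbach's alpha = 0.67

Σσ²ᵢ = 1.026² + 1.350² + 0.729² = 3.4066
Covariances σ_ij = r_ij · s_i · s_j:
  σ(X1,X2) = 0.333 × 1.026 × 1.350 = 0.4612
  σ(X1,X3) = 0.430 × 1.026 × 0.729 = 0.3216
  σ(X2,X3) = 0.615 × 1.350 × 0.729 = 0.6053
σ²_T = Σσ²ᵢ + 2·Σσ_ij = 3.4066 + 2 × 1.3881 = 6.1828
α = (3/2)·(1 − 3.4066/6.1828) = 0.67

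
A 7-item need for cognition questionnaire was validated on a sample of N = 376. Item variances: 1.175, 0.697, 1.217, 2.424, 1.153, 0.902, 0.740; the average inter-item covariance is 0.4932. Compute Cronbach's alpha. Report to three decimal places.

Σσ²ᵢ = 1.175 + 0.697 + 1.217 + 2.424 + 1.153 + 0.902 + 0.740 = 8.308
Sum of the 21 distinct covariances = 21 × 0.4932 = 10.3572
total variance = Σσ²ᵢ + 2·Σcov = 8.308 + 2 × 10.3572 = 29.0224
α = (7/6)·(1 − 8.308/29.0224) = 0.833

α = 0.833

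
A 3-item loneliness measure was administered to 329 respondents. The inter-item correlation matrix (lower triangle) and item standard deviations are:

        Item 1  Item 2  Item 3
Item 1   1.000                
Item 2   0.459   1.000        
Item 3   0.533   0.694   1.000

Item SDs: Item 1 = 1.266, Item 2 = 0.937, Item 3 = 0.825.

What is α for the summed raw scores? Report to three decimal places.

α = 0.763

Σσ²ᵢ = 1.266² + 0.937² + 0.825² = 3.1614
Covariances σ_ij = r_ij · s_i · s_j:
  σ(Item 1,Item 2) = 0.459 × 1.266 × 0.937 = 0.5445
  σ(Item 1,Item 3) = 0.533 × 1.266 × 0.825 = 0.5567
  σ(Item 2,Item 3) = 0.694 × 0.937 × 0.825 = 0.5365
σ²_T = Σσ²ᵢ + 2·Σσ_ij = 3.1614 + 2 × 1.6377 = 6.4368
α = (3/2)·(1 − 3.1614/6.4368) = 0.763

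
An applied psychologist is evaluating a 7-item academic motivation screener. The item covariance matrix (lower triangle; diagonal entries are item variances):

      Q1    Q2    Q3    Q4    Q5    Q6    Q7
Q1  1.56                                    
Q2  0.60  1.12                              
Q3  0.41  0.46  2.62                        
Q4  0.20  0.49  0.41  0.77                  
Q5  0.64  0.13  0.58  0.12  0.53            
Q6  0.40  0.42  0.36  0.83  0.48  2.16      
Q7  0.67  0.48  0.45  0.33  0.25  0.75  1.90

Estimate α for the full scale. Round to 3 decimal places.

ΣVar(i) = 1.56 + 1.12 + 2.62 + 0.77 + 0.53 + 2.16 + 1.90 = 10.66
Sum of the distinct covariances = 9.46
total variance = 10.66 + 2 × 9.46 = 29.58
α = (k/(k−1))·(1 − ΣVar(i)/total variance) = (7/6)·(1 − 10.66/29.58) = 0.746

α = 0.746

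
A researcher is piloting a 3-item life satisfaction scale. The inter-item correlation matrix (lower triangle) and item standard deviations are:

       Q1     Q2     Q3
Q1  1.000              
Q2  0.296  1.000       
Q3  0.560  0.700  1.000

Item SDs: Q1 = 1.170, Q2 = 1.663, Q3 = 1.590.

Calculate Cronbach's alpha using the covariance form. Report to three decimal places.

Σσ²ᵢ = 1.170² + 1.663² + 1.590² = 6.6626
Covariances σ_ij = r_ij · s_i · s_j:
  σ(Q1,Q2) = 0.296 × 1.170 × 1.663 = 0.5759
  σ(Q1,Q3) = 0.560 × 1.170 × 1.590 = 1.0418
  σ(Q2,Q3) = 0.700 × 1.663 × 1.590 = 1.8509
σ²_T = Σσ²ᵢ + 2·Σσ_ij = 6.6626 + 2 × 3.4686 = 13.5998
α = (3/2)·(1 − 6.6626/13.5998) = 0.765

Cronbach's alpha = 0.765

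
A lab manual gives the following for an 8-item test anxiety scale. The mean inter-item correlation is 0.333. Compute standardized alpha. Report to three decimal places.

standardized alpha = 0.800

Standardized α = k·r̄ / (1 + (k−1)·r̄) = 8 × 0.333 / (1 + 7 × 0.333)
  = 2.6640 / 3.3310 = 0.800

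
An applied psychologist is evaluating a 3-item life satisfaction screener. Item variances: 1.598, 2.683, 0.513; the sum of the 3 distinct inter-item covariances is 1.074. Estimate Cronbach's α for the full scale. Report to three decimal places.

ΣVar(i) = 1.598 + 2.683 + 0.513 = 4.794
Sum of distinct covariances = 1.074
σ²_T = ΣVar(i) + 2·Σcov = 4.794 + 2 × 1.074 = 6.942
α = (3/2)·(1 − 4.794/6.942) = 0.464

α = 0.464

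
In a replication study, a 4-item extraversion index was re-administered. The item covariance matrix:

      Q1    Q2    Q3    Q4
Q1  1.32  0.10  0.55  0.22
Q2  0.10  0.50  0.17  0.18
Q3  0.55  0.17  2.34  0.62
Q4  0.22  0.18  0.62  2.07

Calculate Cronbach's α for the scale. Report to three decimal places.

ΣVar(i) = 1.32 + 0.50 + 2.34 + 2.07 = 6.23
Sum of the distinct covariances = 1.84
σ²_total = 6.23 + 2 × 1.84 = 9.91
α = (k/(k−1))·(1 − ΣVar(i)/σ²_total) = (4/3)·(1 − 6.23/9.91) = 0.495

α = 0.495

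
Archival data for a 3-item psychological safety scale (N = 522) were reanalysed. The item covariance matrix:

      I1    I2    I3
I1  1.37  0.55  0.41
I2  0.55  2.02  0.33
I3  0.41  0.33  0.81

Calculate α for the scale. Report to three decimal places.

α = 0.571

Σσ²ᵢ = 1.37 + 2.02 + 0.81 = 4.20
Sum of the distinct covariances = 1.29
σ²_total = 4.20 + 2 × 1.29 = 6.78
α = (k/(k−1))·(1 − Σσ²ᵢ/σ²_total) = (3/2)·(1 − 4.20/6.78) = 0.571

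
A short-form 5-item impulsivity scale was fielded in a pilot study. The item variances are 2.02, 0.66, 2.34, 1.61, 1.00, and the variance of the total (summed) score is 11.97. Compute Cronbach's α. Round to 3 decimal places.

Σσᵢ² = 2.02 + 0.66 + 2.34 + 1.61 + 1.00 = 7.63
α = (k/(k−1))·(1 − Σσᵢ²/total variance) = (5/4)·(1 − 7.63/11.97) = 0.453

Cronbach's α = 0.453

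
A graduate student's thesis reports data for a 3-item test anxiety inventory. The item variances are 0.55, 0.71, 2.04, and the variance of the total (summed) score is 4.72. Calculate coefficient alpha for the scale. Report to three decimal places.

sum of item variances = 0.55 + 0.71 + 2.04 = 3.30
α = (k/(k−1))·(1 − sum of item variances/Var(T)) = (3/2)·(1 − 3.30/4.72) = 0.451

coefficient alpha = 0.451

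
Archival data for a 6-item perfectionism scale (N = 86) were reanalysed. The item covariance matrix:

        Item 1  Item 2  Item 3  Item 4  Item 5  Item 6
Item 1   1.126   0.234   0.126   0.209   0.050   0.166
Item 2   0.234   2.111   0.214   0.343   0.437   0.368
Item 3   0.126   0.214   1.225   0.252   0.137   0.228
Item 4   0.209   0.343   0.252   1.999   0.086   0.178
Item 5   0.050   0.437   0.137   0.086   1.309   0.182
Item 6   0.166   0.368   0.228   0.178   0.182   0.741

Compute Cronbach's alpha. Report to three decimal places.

sum of item variances = 1.126 + 2.111 + 1.225 + 1.999 + 1.309 + 0.741 = 8.511
Sum of off-diagonal covariances = 3.210
Var(T) = 8.511 + 2 × 3.210 = 14.931
α = (k/(k−1))·(1 − sum of item variances/Var(T)) = (6/5)·(1 − 8.511/14.931) = 0.516

Cronbach's alpha = 0.516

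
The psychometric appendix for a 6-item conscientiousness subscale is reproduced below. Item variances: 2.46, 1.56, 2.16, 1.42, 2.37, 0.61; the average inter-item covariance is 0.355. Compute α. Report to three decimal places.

α = 0.602

Σσᵢ² = 2.46 + 1.56 + 2.16 + 1.42 + 2.37 + 0.61 = 10.58
Sum of the 15 distinct covariances = 15 × 0.355 = 5.325
Var(T) = Σσᵢ² + 2·Σcov = 10.58 + 2 × 5.325 = 21.230
α = (6/5)·(1 − 10.58/21.230) = 0.602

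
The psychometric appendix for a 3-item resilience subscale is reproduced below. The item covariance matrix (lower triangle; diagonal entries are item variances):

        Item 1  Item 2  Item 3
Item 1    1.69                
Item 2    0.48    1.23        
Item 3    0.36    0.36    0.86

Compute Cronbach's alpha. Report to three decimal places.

α = 0.583

sum of item variances = 1.69 + 1.23 + 0.86 = 3.78
Σ_{i<j} σ_ij = 1.20
σ²_T = 3.78 + 2 × 1.20 = 6.18
α = (k/(k−1))·(1 − sum of item variances/σ²_T) = (3/2)·(1 − 3.78/6.18) = 0.583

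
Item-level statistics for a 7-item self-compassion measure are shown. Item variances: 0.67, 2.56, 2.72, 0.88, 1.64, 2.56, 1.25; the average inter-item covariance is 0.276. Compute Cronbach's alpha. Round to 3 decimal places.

sum of item variances = 0.67 + 2.56 + 2.72 + 0.88 + 1.64 + 2.56 + 1.25 = 12.28
Sum of the 21 distinct covariances = 21 × 0.276 = 5.796
σ²_total = sum of item variances + 2·Σcov = 12.28 + 2 × 5.796 = 23.872
α = (7/6)·(1 − 12.28/23.872) = 0.567

α = 0.567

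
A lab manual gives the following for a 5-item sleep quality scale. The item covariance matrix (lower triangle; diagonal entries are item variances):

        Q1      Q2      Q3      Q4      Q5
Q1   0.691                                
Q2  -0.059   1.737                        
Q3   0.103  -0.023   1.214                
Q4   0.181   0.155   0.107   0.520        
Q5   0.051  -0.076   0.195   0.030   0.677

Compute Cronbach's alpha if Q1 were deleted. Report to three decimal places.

Cronbach's alpha = 0.210

Remaining items: Q2, Q3, Q4, Q5 (k = 4).
Σσᵢ² = 1.737 + 1.214 + 0.520 + 0.677 = 4.148
σ²_total = 4.148 + 2 × 0.388 = 4.924
α (item deleted) = (4/3)·(1 − 4.148/4.924) = 0.210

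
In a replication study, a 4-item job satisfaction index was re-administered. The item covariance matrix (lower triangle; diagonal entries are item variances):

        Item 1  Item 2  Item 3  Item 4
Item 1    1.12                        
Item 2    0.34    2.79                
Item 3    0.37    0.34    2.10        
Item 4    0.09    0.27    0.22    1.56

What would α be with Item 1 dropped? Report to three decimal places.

α = 0.307

Remaining items: Item 2, Item 3, Item 4 (k = 3).
Σσ²ᵢ = 2.79 + 2.10 + 1.56 = 6.45
σ²_total = 6.45 + 2 × 0.83 = 8.11
α (item deleted) = (3/2)·(1 − 6.45/8.11) = 0.307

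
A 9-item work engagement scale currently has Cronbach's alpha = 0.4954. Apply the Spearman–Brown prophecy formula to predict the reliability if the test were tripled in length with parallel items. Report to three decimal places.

Length factor m = 3
α' = m·α / (1 + (m−1)·α)
   = 3 × 0.4954 / (1 + (3 − 1) × 0.4954)
   = 1.4862 / 1.9908 = 0.747

predicted reliability = 0.747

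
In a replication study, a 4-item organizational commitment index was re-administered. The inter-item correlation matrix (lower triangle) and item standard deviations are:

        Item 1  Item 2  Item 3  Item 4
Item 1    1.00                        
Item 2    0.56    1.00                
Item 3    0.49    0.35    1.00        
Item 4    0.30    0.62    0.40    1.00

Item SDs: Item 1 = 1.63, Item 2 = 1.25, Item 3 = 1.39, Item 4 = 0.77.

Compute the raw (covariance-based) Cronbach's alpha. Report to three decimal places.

α = 0.744

Σσ²ᵢ = 1.63² + 1.25² + 1.39² + 0.77² = 6.7444
Covariances σ_ij = r_ij · s_i · s_j:
  σ(Item 1,Item 2) = 0.56 × 1.63 × 1.25 = 1.1410
  σ(Item 1,Item 3) = 0.49 × 1.63 × 1.39 = 1.1102
  σ(Item 1,Item 4) = 0.30 × 1.63 × 0.77 = 0.3765
  σ(Item 2,Item 3) = 0.35 × 1.25 × 1.39 = 0.6081
  σ(Item 2,Item 4) = 0.62 × 1.25 × 0.77 = 0.5968
  σ(Item 3,Item 4) = 0.40 × 1.39 × 0.77 = 0.4281
σ²_T = Σσ²ᵢ + 2·Σσ_ij = 6.7444 + 2 × 4.2607 = 15.2658
α = (4/3)·(1 − 6.7444/15.2658) = 0.744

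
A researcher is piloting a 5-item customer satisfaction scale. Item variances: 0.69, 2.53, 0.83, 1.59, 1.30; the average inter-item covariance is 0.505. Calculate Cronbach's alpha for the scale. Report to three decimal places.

Cronbach's alpha = 0.741

Σσ²ᵢ = 0.69 + 2.53 + 0.83 + 1.59 + 1.30 = 6.94
Sum of the 10 distinct covariances = 10 × 0.505 = 5.050
σ²_T = Σσ²ᵢ + 2·Σcov = 6.94 + 2 × 5.050 = 17.040
α = (5/4)·(1 − 6.94/17.040) = 0.741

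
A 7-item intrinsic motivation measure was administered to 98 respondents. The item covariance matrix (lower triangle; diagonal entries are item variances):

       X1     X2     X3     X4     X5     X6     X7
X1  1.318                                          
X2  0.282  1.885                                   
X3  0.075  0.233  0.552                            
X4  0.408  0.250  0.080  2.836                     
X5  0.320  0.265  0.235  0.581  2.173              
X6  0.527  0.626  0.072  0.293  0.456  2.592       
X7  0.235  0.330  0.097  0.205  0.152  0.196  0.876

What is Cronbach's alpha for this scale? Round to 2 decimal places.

Cronbach's alpha = 0.57

Σσ²ᵢ = 1.318 + 1.885 + 0.552 + 2.836 + 2.173 + 2.592 + 0.876 = 12.232
Sum of the distinct covariances = 5.918
Var(T) = 12.232 + 2 × 5.918 = 24.068
α = (k/(k−1))·(1 − Σσ²ᵢ/Var(T)) = (7/6)·(1 − 12.232/24.068) = 0.57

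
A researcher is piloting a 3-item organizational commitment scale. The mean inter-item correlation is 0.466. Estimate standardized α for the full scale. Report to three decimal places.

Standardized α = k·r̄ / (1 + (k−1)·r̄) = 3 × 0.466 / (1 + 2 × 0.466)
  = 1.3980 / 1.9320 = 0.724

standardized α = 0.724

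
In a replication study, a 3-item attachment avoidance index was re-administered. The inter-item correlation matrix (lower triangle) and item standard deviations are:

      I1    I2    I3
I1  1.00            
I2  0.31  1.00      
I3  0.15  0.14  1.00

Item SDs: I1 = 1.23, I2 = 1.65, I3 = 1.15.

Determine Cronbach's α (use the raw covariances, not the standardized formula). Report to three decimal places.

α = 0.427

Σσ²ᵢ = 1.23² + 1.65² + 1.15² = 5.5579
Covariances σ_ij = r_ij · s_i · s_j:
  σ(I1,I2) = 0.31 × 1.23 × 1.65 = 0.6291
  σ(I1,I3) = 0.15 × 1.23 × 1.15 = 0.2122
  σ(I2,I3) = 0.14 × 1.65 × 1.15 = 0.2656
σ²_T = Σσ²ᵢ + 2·Σσ_ij = 5.5579 + 2 × 1.1069 = 7.7717
α = (3/2)·(1 − 5.5579/7.7717) = 0.427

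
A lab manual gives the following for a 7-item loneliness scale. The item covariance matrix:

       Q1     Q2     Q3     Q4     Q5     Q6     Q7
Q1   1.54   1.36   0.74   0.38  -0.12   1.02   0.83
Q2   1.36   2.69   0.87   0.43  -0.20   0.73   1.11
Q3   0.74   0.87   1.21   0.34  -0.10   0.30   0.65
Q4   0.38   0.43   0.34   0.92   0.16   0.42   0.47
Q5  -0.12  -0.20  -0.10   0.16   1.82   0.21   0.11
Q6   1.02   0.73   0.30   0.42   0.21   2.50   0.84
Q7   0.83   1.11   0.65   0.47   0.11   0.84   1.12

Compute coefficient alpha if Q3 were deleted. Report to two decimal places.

α = 0.71

Remaining items: Q1, Q2, Q4, Q5, Q6, Q7 (k = 6).
Σσ²ᵢ = 1.54 + 2.69 + 0.92 + 1.82 + 2.50 + 1.12 = 10.59
σ²_total = 10.59 + 2 × 7.75 = 26.09
α (item deleted) = (6/5)·(1 − 10.59/26.09) = 0.71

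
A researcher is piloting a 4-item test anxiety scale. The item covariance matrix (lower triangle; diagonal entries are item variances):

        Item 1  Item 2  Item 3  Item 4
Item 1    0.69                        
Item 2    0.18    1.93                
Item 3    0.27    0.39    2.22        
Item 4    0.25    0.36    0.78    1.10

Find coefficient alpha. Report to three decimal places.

ΣVar(i) = 0.69 + 1.93 + 2.22 + 1.10 = 5.94
Sum of off-diagonal covariances = 2.23
σ²_total = 5.94 + 2 × 2.23 = 10.40
α = (k/(k−1))·(1 − ΣVar(i)/σ²_total) = (4/3)·(1 − 5.94/10.40) = 0.572

α = 0.572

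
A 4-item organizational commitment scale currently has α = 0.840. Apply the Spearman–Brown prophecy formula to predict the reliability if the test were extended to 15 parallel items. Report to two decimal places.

Length factor m = 15/4 = 3.7500
α' = m·α / (1 + (m−1)·α)
   = 15/4 × 0.840 / (1 + (15/4 − 1) × 0.840)
   = 3.1500 / 3.3100 = 0.95

predicted reliability = 0.95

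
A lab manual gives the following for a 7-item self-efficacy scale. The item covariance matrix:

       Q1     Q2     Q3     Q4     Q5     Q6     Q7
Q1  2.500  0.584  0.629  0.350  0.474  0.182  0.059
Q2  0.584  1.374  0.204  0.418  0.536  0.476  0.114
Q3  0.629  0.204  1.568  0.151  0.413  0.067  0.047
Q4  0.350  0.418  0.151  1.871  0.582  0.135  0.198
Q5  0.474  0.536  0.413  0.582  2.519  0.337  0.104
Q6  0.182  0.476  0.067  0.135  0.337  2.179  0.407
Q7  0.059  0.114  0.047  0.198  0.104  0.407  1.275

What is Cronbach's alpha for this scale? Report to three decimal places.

Cronbach's alpha = 0.576

ΣVar(i) = 2.500 + 1.374 + 1.568 + 1.871 + 2.519 + 2.179 + 1.275 = 13.286
Σ_{i<j} σ_ij = 6.467
σ²_T = 13.286 + 2 × 6.467 = 26.220
α = (k/(k−1))·(1 − ΣVar(i)/σ²_T) = (7/6)·(1 − 13.286/26.220) = 0.576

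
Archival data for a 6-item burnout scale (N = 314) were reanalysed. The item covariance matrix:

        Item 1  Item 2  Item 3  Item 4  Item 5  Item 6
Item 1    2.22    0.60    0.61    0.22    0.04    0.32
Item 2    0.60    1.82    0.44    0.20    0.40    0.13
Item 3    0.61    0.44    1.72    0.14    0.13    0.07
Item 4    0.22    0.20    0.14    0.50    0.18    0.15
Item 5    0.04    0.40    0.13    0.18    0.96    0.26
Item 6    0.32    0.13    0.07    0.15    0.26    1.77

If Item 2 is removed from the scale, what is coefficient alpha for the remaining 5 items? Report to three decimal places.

Remaining items: Item 1, Item 3, Item 4, Item 5, Item 6 (k = 5).
sum of item variances = 2.22 + 1.72 + 0.50 + 0.96 + 1.77 = 7.17
Var(T) = 7.17 + 2 × 2.12 = 11.41
α (item deleted) = (5/4)·(1 − 7.17/11.41) = 0.465

coefficient alpha = 0.465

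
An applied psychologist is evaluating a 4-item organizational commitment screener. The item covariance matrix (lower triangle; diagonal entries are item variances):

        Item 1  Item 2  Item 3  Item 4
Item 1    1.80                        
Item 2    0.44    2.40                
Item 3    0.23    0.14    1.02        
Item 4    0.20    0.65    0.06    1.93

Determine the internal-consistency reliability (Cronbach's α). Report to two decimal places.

Σσ²ᵢ = 1.80 + 2.40 + 1.02 + 1.93 = 7.15
Sum of the distinct covariances = 1.72
Var(T) = 7.15 + 2 × 1.72 = 10.59
α = (k/(k−1))·(1 − Σσ²ᵢ/Var(T)) = (4/3)·(1 − 7.15/10.59) = 0.43

Cronbach's α = 0.43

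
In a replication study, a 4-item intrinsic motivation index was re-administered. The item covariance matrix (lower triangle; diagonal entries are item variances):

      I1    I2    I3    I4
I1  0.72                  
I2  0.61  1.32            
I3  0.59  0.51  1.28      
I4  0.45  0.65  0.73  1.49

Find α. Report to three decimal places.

Σσᵢ² = 0.72 + 1.32 + 1.28 + 1.49 = 4.81
Σ_{i<j} σ_ij = 3.54
σ²_T = 4.81 + 2 × 3.54 = 11.89
α = (k/(k−1))·(1 − Σσᵢ²/σ²_T) = (4/3)·(1 − 4.81/11.89) = 0.794

α = 0.794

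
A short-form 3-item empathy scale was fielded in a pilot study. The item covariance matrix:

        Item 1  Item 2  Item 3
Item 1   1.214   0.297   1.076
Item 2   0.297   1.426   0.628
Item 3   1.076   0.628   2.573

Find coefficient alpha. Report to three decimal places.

coefficient alpha = 0.651

Σσ²ᵢ = 1.214 + 1.426 + 2.573 = 5.213
Σ_{i<j} σ_ij = 2.001
Var(T) = 5.213 + 2 × 2.001 = 9.215
α = (k/(k−1))·(1 − Σσ²ᵢ/Var(T)) = (3/2)·(1 − 5.213/9.215) = 0.651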